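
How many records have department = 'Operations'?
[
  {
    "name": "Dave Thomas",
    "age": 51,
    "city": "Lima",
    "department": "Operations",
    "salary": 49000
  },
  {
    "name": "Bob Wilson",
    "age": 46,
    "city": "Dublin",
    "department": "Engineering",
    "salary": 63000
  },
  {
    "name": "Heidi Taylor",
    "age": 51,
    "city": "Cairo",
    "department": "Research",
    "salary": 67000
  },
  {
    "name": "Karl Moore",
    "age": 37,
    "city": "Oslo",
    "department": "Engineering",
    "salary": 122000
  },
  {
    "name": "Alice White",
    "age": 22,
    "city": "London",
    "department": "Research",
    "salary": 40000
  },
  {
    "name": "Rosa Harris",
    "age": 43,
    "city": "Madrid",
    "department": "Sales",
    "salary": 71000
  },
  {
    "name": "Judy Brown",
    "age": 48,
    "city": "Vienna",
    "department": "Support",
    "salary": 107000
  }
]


Data: 7 records
Condition: department = 'Operations'

Checking each record:
  Dave Thomas: Operations MATCH
  Bob Wilson: Engineering
  Heidi Taylor: Research
  Karl Moore: Engineering
  Alice White: Research
  Rosa Harris: Sales
  Judy Brown: Support

Count: 1

1


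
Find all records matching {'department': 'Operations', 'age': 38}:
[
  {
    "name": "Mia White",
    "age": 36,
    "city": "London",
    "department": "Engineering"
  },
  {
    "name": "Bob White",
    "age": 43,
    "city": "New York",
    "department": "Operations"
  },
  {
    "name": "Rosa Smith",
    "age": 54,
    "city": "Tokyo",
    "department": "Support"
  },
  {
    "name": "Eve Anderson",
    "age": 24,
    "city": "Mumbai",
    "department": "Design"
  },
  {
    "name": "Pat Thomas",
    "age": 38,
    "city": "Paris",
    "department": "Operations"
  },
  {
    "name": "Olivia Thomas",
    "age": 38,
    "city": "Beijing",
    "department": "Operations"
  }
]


Search criteria: {'department': 'Operations', 'age': 38}

Checking 6 records:
  Mia White: {department: Engineering, age: 36}
  Bob White: {department: Operations, age: 43}
  Rosa Smith: {department: Support, age: 54}
  Eve Anderson: {department: Design, age: 24}
  Pat Thomas: {department: Operations, age: 38} <-- MATCH
  Olivia Thomas: {department: Operations, age: 38} <-- MATCH

Matches: ["Pat Thomas", "Olivia Thomas"]

["Pat Thomas", "Olivia Thomas"]


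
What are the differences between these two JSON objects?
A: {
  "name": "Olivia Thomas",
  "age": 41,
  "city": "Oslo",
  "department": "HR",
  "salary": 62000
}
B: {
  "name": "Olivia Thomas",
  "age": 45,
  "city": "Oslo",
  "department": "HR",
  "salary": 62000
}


Comparing each field (in key order):
  name: same
  age: DIFFERENT
  city: same
  department: same
  salary: same
Differences:
  age: 41 -> 45

1 field(s) changed

1 change: age


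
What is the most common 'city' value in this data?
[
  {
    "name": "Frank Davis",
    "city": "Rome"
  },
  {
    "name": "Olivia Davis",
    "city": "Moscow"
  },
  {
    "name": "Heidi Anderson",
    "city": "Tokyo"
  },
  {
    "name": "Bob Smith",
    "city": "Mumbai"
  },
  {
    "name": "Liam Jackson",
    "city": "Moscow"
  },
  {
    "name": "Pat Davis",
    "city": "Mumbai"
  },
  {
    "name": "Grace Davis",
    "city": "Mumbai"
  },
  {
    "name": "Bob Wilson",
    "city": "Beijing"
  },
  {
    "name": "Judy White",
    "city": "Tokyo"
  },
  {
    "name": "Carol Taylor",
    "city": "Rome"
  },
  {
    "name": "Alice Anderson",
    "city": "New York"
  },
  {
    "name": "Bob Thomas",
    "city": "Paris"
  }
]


Counting 'city' values across 12 records:

  Mumbai: 3 ###
  Rome: 2 ##
  Moscow: 2 ##
  Tokyo: 2 ##
  Beijing: 1 #
  New York: 1 #
  Paris: 1 #

Most common: Mumbai (3 times)

Mumbai (3 times)


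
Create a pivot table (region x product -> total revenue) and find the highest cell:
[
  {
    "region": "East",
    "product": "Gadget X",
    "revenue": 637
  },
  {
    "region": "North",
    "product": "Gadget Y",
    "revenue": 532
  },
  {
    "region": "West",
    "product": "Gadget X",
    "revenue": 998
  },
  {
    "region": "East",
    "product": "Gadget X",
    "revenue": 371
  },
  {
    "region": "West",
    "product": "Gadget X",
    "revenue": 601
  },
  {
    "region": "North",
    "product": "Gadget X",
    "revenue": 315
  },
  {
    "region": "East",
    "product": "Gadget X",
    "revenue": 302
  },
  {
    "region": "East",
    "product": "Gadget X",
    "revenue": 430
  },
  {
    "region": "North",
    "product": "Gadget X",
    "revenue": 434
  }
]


Pivot: region (rows) x product (columns) -> total revenue

     Gadget X      Gadget Y    
East          1740             0  
North          749           532  
West          1599             0  

Highest: East / Gadget X = $1740

East / Gadget X = $1740


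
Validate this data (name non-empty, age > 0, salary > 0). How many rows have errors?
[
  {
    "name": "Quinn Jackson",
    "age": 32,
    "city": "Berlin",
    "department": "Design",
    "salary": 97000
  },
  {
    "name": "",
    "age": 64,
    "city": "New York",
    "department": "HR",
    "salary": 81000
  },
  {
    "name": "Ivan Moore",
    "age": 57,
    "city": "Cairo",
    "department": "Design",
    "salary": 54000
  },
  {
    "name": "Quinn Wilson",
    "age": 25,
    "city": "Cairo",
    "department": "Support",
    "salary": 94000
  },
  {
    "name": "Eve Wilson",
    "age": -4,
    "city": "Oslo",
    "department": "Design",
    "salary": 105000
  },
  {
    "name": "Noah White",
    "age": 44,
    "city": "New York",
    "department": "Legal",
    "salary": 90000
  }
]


Validating 6 records:
Rules: name non-empty, age > 0, salary > 0

  Row 1 (Quinn Jackson): OK
  Row 2 (???): empty name
  Row 3 (Ivan Moore): OK
  Row 4 (Quinn Wilson): OK
  Row 5 (Eve Wilson): negative age: -4
  Row 6 (Noah White): OK

Total errors: 2

2 errors


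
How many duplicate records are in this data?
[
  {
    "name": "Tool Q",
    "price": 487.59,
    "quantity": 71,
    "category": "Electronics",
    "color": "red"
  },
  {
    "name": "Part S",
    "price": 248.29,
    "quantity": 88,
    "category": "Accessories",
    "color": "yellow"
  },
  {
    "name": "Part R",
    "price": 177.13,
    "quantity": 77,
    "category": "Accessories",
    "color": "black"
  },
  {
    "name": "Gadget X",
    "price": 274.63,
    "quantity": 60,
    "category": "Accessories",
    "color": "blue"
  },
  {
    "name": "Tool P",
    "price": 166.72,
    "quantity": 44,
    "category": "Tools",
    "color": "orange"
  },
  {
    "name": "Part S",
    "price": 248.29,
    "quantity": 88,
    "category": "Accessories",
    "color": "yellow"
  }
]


Checking 6 records for duplicates:

  Row 1: Tool Q ($487.59, qty 71)
  Row 2: Part S ($248.29, qty 88)
  Row 3: Part R ($177.13, qty 77)
  Row 4: Gadget X ($274.63, qty 60)
  Row 5: Tool P ($166.72, qty 44)
  Row 6: Part S ($248.29, qty 88) <-- DUPLICATE

Duplicates found: 1
Unique records: 5

1 duplicates, 5 unique


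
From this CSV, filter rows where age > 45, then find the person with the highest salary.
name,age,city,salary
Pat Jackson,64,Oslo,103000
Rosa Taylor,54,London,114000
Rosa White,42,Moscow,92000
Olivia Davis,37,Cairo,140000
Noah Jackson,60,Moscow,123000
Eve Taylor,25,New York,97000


Filter: age > 45
Sort by: salary (descending)

Filtered records (3):
  Noah Jackson, age 60, salary $123000
  Rosa Taylor, age 54, salary $114000
  Pat Jackson, age 64, salary $103000

Highest salary: Noah Jackson ($123000)

Noah Jackson


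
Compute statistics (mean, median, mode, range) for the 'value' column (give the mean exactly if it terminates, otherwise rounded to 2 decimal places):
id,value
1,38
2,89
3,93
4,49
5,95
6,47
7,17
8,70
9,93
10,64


Data: [38, 89, 93, 49, 95, 47, 17, 70, 93, 64]
Count: 10
Sum: 655
Mean: 655/10 = 65.5
Sorted: [17, 38, 47, 49, 64, 70, 89, 93, 93, 95]
Median: 67.0
Mode: 93 (2 times)
Range: 95 - 17 = 78
Min: 17, Max: 95

mean=65.5, median=67.0, mode=93, range=78


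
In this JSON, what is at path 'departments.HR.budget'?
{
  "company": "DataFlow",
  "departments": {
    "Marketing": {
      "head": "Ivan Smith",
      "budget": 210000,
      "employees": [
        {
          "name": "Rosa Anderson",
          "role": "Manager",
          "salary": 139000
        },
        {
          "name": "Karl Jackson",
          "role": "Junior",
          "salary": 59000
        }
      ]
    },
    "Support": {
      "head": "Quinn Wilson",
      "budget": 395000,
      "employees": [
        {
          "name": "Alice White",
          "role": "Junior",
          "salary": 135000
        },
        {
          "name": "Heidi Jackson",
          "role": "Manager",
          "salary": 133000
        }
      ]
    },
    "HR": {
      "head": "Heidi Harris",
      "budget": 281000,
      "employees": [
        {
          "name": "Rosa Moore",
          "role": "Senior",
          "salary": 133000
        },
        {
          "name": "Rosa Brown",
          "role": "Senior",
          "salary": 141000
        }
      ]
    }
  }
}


Path: departments.HR.budget

Navigate:
  -> departments
  -> HR
  -> budget = 281000

281000


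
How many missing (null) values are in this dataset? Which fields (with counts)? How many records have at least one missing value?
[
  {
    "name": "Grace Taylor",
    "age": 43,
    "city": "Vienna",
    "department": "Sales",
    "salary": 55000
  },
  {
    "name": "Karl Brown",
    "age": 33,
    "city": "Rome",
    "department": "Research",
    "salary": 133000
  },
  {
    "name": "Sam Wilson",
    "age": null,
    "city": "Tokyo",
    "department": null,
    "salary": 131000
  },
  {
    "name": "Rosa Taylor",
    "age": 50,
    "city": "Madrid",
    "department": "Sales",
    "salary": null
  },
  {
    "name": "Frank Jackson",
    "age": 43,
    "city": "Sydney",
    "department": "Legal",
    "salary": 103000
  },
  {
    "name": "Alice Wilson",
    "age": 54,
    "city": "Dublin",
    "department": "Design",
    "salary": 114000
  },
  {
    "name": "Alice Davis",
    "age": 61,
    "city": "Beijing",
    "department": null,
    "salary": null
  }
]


Checking for missing (null) values in 7 records:

  Grace Taylor: complete
  Karl Brown: complete
  Sam Wilson: age, department
  Rosa Taylor: salary
  Frank Jackson: complete
  Alice Wilson: complete
  Alice Davis: department, salary

Per field:
  name: 0 missing
  age: 1 missing
  city: 0 missing
  department: 2 missing
  salary: 2 missing

Total missing values: 5
Records with any missing: 3

5 missing values (age: 1, department: 2, salary: 2); 3 incomplete records


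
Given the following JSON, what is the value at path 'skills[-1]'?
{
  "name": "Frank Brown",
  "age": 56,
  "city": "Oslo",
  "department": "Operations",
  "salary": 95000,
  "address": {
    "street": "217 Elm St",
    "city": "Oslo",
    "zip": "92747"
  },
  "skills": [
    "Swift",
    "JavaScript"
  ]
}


Query: skills[-1]
Path: skills -> last element
Value: JavaScript

JavaScript


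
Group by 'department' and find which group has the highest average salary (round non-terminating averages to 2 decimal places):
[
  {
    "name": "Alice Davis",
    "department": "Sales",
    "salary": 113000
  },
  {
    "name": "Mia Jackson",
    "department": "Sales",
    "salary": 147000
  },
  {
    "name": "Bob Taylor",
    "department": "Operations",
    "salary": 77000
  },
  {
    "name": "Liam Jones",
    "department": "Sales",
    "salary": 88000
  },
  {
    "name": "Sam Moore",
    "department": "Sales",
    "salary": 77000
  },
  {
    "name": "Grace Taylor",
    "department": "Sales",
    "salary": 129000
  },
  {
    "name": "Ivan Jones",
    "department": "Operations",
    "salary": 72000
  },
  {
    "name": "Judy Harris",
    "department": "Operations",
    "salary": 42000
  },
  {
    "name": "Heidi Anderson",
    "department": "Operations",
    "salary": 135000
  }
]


Group by: department

Groups:
  Operations: 4 people, avg salary = 326000/4 = $81500
  Sales: 5 people, avg salary = 554000/5 = $110800

Highest average salary: Sales ($110800)

Sales ($110800)


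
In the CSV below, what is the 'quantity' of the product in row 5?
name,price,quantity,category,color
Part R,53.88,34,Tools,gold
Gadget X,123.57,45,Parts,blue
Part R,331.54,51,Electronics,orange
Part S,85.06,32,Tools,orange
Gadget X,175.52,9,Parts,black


Query: Row 5 ('Gadget X'), column 'quantity'
Value: 9

9


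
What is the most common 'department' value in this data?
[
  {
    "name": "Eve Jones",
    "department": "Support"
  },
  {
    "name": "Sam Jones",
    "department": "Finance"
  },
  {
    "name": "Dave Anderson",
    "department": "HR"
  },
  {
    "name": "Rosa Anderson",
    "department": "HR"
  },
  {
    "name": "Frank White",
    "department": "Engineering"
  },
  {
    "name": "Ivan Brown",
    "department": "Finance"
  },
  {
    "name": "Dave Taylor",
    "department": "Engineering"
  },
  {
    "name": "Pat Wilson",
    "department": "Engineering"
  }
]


Counting 'department' values across 8 records:

  Engineering: 3 ###
  Finance: 2 ##
  HR: 2 ##
  Support: 1 #

Most common: Engineering (3 times)

Engineering (3 times)


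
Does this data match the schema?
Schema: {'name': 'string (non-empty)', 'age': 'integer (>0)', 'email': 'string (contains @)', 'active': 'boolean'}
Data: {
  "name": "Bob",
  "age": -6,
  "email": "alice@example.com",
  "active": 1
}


Validating each field against schema:
  name: OK (non-empty string)
  age: FAIL (-6 is not > 0)
  email: OK (string with @)
  active: FAIL (1 is not a boolean)

Result: INVALID (2 errors: age, active)

INVALID (2 errors: age, active)


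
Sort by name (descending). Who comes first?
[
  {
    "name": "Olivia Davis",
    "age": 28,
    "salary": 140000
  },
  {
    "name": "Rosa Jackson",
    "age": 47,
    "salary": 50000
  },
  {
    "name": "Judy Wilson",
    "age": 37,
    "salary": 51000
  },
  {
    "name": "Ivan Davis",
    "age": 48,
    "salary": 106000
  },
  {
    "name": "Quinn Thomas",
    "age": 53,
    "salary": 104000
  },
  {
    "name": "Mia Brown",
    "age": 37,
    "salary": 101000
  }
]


Sort by: name (descending)

Sorted order:
  1. Rosa Jackson (name = Rosa Jackson)
  2. Quinn Thomas (name = Quinn Thomas)
  3. Olivia Davis (name = Olivia Davis)
  4. Mia Brown (name = Mia Brown)
  5. Judy Wilson (name = Judy Wilson)
  6. Ivan Davis (name = Ivan Davis)

First: Rosa Jackson

Rosa Jackson


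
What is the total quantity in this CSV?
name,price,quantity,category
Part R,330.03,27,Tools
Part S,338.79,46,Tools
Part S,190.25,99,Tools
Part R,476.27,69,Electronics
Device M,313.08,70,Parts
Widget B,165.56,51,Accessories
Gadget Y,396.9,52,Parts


Computing total quantity:
Values: [27, 46, 99, 69, 70, 51, 52]
Sum = 414

414


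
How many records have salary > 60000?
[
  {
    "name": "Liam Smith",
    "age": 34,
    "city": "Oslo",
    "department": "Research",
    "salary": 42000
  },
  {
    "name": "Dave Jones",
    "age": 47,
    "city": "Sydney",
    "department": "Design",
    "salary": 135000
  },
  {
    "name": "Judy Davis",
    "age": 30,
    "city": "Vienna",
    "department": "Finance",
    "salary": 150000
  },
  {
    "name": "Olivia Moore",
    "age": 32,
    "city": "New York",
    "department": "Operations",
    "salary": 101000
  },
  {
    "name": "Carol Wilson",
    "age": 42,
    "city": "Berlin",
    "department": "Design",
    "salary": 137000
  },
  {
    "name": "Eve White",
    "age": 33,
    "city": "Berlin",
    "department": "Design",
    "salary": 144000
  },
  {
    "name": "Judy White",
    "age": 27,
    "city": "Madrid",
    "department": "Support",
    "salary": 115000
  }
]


Data: 7 records
Condition: salary > 60000

Checking each record:
  Liam Smith: 42000
  Dave Jones: 135000 MATCH
  Judy Davis: 150000 MATCH
  Olivia Moore: 101000 MATCH
  Carol Wilson: 137000 MATCH
  Eve White: 144000 MATCH
  Judy White: 115000 MATCH

Count: 6

6


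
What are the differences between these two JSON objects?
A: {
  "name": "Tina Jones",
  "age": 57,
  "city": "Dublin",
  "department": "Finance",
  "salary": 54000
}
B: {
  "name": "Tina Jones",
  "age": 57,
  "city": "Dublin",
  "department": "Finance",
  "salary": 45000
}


Comparing each field (in key order):
  name: same
  age: same
  city: same
  department: same
  salary: DIFFERENT
Differences:
  salary: 54000 -> 45000

1 field(s) changed

1 change: salary


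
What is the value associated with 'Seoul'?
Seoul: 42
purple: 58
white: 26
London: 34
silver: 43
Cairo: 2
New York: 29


Looking up key 'Seoul'
Value: 42

42


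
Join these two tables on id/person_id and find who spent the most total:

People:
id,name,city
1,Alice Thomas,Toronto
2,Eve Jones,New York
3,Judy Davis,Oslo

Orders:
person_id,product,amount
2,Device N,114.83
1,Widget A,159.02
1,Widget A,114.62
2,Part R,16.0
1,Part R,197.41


Join on: people.id = orders.person_id

Joined rows:
  Eve Jones (New York) bought Device N for $114.83
  Alice Thomas (Toronto) bought Widget A for $159.02
  Alice Thomas (Toronto) bought Widget A for $114.62
  Eve Jones (New York) bought Part R for $16.0
  Alice Thomas (Toronto) bought Part R for $197.41

Total per person:
  Alice Thomas: $471.05
  Eve Jones: $130.83

Top spender: Alice Thomas ($471.05)

Alice Thomas ($471.05)


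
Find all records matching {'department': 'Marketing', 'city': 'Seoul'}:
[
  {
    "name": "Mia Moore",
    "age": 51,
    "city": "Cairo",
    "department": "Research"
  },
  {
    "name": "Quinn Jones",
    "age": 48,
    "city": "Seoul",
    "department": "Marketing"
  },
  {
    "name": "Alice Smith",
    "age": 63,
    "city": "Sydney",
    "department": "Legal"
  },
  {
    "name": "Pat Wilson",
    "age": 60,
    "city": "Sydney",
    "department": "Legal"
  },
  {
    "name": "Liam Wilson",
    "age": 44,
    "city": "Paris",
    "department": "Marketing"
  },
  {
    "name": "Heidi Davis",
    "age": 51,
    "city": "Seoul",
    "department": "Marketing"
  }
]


Search criteria: {'department': 'Marketing', 'city': 'Seoul'}

Checking 6 records:
  Mia Moore: {department: Research, city: Cairo}
  Quinn Jones: {department: Marketing, city: Seoul} <-- MATCH
  Alice Smith: {department: Legal, city: Sydney}
  Pat Wilson: {department: Legal, city: Sydney}
  Liam Wilson: {department: Marketing, city: Paris}
  Heidi Davis: {department: Marketing, city: Seoul} <-- MATCH

Matches: ["Quinn Jones", "Heidi Davis"]

["Quinn Jones", "Heidi Davis"]


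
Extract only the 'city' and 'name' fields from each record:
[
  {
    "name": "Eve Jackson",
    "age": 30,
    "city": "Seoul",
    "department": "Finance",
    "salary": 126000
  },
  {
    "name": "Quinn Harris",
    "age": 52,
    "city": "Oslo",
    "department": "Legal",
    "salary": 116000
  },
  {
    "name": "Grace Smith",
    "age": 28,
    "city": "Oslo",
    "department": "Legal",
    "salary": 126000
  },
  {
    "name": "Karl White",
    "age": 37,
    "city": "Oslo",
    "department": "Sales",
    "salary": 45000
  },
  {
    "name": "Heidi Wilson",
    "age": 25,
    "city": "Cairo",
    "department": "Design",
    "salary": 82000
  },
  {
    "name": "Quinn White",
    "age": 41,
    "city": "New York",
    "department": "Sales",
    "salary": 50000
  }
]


Original: 6 records with fields: name, age, city, department, salary
Keep: ['city', 'name']
Drop: ['age', 'department', 'salary']
Result: 6 records, 2 fields each

[
  {
    "city": "Seoul",
    "name": "Eve Jackson"
  },
  {
    "city": "Oslo",
    "name": "Quinn Harris"
  },
  {
    "city": "Oslo",
    "name": "Grace Smith"
  },
  {
    "city": "Oslo",
    "name": "Karl White"
  },
  {
    "city": "Cairo",
    "name": "Heidi Wilson"
  },
  {
    "city": "New York",
    "name": "Quinn White"
  }
]


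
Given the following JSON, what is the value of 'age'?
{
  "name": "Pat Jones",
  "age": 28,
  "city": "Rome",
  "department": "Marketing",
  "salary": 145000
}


Looking up field 'age'
Value: 28

28


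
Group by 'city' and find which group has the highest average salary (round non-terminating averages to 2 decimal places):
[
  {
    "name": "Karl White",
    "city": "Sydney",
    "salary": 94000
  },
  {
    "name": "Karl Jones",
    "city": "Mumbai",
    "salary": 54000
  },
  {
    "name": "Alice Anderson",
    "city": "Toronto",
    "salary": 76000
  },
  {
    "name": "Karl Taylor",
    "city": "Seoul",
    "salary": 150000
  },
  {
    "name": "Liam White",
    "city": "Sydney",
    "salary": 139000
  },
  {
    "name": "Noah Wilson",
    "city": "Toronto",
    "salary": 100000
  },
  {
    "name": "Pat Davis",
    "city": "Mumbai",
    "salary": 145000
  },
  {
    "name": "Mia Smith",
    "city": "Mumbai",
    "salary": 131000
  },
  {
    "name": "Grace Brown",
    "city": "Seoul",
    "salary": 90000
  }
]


Group by: city

Groups:
  Mumbai: 3 people, avg salary = 330000/3 = $110000
  Seoul: 2 people, avg salary = 240000/2 = $120000
  Sydney: 2 people, avg salary = 233000/2 = $116500
  Toronto: 2 people, avg salary = 176000/2 = $88000

Highest average salary: Seoul ($120000)

Seoul ($120000)


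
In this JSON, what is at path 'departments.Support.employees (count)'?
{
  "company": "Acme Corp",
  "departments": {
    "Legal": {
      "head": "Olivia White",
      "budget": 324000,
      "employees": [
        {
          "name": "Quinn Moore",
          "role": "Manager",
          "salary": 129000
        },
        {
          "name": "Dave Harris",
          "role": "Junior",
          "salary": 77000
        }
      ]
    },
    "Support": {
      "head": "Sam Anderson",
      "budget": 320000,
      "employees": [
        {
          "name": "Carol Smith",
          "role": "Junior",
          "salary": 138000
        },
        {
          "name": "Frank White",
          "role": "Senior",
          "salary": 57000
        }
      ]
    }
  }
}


Path: departments.Support.employees (count)

Navigate:
  -> departments
  -> Support
  -> employees (array, length 2)

2


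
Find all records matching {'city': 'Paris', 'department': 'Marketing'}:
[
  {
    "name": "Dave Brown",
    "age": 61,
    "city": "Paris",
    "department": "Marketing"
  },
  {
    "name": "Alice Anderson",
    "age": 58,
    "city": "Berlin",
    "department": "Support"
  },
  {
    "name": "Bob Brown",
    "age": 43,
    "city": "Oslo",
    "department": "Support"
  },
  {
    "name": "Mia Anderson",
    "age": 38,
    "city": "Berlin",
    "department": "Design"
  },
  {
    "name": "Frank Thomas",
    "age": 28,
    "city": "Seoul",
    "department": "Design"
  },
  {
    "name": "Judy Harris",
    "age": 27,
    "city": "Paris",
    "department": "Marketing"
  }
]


Search criteria: {'city': 'Paris', 'department': 'Marketing'}

Checking 6 records:
  Dave Brown: {city: Paris, department: Marketing} <-- MATCH
  Alice Anderson: {city: Berlin, department: Support}
  Bob Brown: {city: Oslo, department: Support}
  Mia Anderson: {city: Berlin, department: Design}
  Frank Thomas: {city: Seoul, department: Design}
  Judy Harris: {city: Paris, department: Marketing} <-- MATCH

Matches: ["Dave Brown", "Judy Harris"]

["Dave Brown", "Judy Harris"]


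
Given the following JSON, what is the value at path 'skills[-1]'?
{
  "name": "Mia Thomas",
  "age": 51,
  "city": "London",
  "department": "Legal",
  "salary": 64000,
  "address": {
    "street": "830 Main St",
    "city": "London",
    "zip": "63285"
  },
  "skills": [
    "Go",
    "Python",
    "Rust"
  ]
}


Query: skills[-1]
Path: skills -> last element
Value: Rust

Rust


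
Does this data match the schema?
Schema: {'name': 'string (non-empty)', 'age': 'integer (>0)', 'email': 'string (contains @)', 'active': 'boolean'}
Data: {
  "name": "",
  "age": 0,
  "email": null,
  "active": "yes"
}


Validating each field against schema:
  name: FAIL ("" is an empty string)
  age: FAIL (0 is not > 0)
  email: FAIL (null is not a string)
  active: FAIL ("yes" is not a boolean)

Result: INVALID (4 errors: name, age, email, active)

INVALID (4 errors: name, age, email, active)


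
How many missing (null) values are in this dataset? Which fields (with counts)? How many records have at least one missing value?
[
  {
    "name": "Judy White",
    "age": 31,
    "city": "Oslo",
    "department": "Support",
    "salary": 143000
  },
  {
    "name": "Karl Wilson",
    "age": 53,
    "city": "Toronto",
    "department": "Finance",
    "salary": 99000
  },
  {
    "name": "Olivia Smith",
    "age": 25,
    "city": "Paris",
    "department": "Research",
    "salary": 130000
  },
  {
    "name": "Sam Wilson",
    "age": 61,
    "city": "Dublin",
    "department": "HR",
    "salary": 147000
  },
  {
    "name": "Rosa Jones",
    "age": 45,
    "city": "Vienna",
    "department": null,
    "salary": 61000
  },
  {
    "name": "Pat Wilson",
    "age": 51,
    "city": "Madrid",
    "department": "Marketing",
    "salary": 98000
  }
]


Checking for missing (null) values in 6 records:

  Judy White: complete
  Karl Wilson: complete
  Olivia Smith: complete
  Sam Wilson: complete
  Rosa Jones: department
  Pat Wilson: complete

Per field:
  name: 0 missing
  age: 0 missing
  city: 0 missing
  department: 1 missing
  salary: 0 missing

Total missing values: 1
Records with any missing: 1

1 missing values (department: 1); 1 incomplete records


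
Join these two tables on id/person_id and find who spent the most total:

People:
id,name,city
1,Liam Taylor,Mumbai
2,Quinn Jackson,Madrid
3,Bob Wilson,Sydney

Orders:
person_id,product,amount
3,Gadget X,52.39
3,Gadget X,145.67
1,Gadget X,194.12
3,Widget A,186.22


Join on: people.id = orders.person_id

Joined rows:
  Bob Wilson (Sydney) bought Gadget X for $52.39
  Bob Wilson (Sydney) bought Gadget X for $145.67
  Liam Taylor (Mumbai) bought Gadget X for $194.12
  Bob Wilson (Sydney) bought Widget A for $186.22

Total per person:
  Bob Wilson: $384.28
  Liam Taylor: $194.12

Top spender: Bob Wilson ($384.28)

Bob Wilson ($384.28)


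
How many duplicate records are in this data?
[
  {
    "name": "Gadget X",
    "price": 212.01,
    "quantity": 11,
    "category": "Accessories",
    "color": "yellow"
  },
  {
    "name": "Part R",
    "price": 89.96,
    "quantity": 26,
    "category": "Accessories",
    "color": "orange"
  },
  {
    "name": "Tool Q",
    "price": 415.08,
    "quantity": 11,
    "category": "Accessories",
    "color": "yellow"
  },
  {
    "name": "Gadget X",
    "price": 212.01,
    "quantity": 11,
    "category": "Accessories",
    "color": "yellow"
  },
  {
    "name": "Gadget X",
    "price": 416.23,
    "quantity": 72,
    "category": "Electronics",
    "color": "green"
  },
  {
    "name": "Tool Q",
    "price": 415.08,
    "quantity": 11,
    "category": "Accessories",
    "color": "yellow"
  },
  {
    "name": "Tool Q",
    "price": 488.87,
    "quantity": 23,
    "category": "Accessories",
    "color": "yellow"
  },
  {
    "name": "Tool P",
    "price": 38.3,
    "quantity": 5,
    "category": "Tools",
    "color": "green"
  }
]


Checking 8 records for duplicates:

  Row 1: Gadget X ($212.01, qty 11)
  Row 2: Part R ($89.96, qty 26)
  Row 3: Tool Q ($415.08, qty 11)
  Row 4: Gadget X ($212.01, qty 11) <-- DUPLICATE
  Row 5: Gadget X ($416.23, qty 72)
  Row 6: Tool Q ($415.08, qty 11) <-- DUPLICATE
  Row 7: Tool Q ($488.87, qty 23)
  Row 8: Tool P ($38.3, qty 5)

Duplicates found: 2
Unique records: 6

2 duplicates, 6 unique


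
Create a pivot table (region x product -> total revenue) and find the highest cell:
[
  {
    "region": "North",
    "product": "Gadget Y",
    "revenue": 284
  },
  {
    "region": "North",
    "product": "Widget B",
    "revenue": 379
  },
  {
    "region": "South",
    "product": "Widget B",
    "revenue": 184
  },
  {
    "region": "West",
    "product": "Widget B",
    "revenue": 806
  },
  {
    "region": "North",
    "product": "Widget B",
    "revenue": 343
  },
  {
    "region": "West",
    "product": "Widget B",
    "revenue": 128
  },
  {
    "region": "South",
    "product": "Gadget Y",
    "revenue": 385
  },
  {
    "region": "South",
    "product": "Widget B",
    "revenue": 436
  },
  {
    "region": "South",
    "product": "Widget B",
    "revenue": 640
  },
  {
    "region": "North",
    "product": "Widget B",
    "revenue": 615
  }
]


Pivot: region (rows) x product (columns) -> total revenue

     Gadget Y      Widget B    
North          284          1337  
South          385          1260  
West             0           934  

Highest: North / Widget B = $1337

North / Widget B = $1337


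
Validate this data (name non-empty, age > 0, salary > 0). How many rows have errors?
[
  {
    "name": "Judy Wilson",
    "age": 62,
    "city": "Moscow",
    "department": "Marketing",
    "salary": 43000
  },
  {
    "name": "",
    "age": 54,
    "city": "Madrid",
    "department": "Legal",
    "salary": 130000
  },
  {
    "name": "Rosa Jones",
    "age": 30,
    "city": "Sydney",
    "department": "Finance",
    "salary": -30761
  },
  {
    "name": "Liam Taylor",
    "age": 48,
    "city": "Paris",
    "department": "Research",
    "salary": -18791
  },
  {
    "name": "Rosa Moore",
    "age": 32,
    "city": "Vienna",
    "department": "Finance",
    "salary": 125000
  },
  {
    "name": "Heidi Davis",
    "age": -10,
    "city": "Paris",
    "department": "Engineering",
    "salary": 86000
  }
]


Validating 6 records:
Rules: name non-empty, age > 0, salary > 0

  Row 1 (Judy Wilson): OK
  Row 2 (???): empty name
  Row 3 (Rosa Jones): negative salary: -30761
  Row 4 (Liam Taylor): negative salary: -18791
  Row 5 (Rosa Moore): OK
  Row 6 (Heidi Davis): negative age: -10

Total errors: 4

4 errors


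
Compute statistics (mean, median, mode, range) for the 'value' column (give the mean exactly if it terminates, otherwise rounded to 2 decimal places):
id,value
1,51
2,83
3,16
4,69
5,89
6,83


Data: [51, 83, 16, 69, 89, 83]
Count: 6
Sum: 391
Mean: 391/6 ≈ 65.17 (rounded to 2 decimal places)
Sorted: [16, 51, 69, 83, 83, 89]
Median: 76.0
Mode: 83 (2 times)
Range: 89 - 16 = 73
Min: 16, Max: 89

mean≈65.17, median=76.0, mode=83, range=73


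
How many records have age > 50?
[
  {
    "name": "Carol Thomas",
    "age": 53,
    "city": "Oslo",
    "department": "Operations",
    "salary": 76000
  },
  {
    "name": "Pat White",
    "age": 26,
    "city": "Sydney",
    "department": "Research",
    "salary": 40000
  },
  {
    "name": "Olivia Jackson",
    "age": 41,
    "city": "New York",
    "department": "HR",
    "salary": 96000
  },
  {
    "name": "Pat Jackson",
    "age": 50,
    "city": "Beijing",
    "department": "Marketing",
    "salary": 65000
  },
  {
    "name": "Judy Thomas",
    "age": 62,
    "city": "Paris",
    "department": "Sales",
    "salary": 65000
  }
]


Data: 5 records
Condition: age > 50

Checking each record:
  Carol Thomas: 53 MATCH
  Pat White: 26
  Olivia Jackson: 41
  Pat Jackson: 50
  Judy Thomas: 62 MATCH

Count: 2

2


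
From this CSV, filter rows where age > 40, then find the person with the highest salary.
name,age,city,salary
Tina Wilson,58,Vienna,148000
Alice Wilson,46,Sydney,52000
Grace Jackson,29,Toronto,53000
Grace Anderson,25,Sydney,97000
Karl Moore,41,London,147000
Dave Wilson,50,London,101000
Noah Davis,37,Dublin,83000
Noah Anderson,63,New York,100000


Filter: age > 40
Sort by: salary (descending)

Filtered records (5):
  Tina Wilson, age 58, salary $148000
  Karl Moore, age 41, salary $147000
  Dave Wilson, age 50, salary $101000
  Noah Anderson, age 63, salary $100000
  Alice Wilson, age 46, salary $52000

Highest salary: Tina Wilson ($148000)

Tina Wilson


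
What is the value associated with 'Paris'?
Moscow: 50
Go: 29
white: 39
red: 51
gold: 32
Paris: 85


Looking up key 'Paris'
Value: 85

85


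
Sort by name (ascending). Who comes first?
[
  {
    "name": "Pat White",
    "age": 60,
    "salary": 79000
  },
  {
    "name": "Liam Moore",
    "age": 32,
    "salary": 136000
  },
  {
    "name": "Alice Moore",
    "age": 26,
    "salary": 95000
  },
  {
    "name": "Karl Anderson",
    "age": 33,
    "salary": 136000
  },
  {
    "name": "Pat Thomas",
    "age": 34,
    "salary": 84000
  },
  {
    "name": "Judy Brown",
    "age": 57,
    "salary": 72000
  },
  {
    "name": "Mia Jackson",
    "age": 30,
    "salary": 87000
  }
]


Sort by: name (ascending)

Sorted order:
  1. Alice Moore (name = Alice Moore)
  2. Judy Brown (name = Judy Brown)
  3. Karl Anderson (name = Karl Anderson)
  4. Liam Moore (name = Liam Moore)
  5. Mia Jackson (name = Mia Jackson)
  6. Pat Thomas (name = Pat Thomas)
  7. Pat White (name = Pat White)

First: Alice Moore

Alice Moore


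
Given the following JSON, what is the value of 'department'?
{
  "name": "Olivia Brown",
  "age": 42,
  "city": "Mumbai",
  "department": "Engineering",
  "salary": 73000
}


Looking up field 'department'
Value: Engineering

Engineering


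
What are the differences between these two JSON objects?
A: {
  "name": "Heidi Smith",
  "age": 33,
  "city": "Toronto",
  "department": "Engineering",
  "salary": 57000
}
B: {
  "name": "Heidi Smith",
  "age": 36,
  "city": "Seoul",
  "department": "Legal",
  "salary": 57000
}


Comparing each field (in key order):
  name: same
  age: DIFFERENT
  city: DIFFERENT
  department: DIFFERENT
  salary: same
Differences:
  age: 33 -> 36
  city: Toronto -> Seoul
  department: Engineering -> Legal

3 field(s) changed

3 changes: age, city, department


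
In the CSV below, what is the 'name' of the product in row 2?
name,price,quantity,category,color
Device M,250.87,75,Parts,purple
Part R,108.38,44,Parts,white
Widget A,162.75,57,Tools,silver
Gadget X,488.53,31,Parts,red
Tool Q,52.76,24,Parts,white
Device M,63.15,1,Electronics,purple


Query: Row 2 ('Part R'), column 'name'
Value: Part R

Part R


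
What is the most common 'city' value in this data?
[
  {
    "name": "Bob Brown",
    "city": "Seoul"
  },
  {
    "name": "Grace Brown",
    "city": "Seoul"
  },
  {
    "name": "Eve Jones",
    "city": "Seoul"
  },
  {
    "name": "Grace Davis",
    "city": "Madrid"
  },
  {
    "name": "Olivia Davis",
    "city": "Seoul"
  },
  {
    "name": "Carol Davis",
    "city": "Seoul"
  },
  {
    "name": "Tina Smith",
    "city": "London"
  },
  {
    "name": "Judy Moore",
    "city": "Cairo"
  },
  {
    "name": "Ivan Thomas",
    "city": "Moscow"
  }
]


Counting 'city' values across 9 records:

  Seoul: 5 #####
  Madrid: 1 #
  London: 1 #
  Cairo: 1 #
  Moscow: 1 #

Most common: Seoul (5 times)

Seoul (5 times)


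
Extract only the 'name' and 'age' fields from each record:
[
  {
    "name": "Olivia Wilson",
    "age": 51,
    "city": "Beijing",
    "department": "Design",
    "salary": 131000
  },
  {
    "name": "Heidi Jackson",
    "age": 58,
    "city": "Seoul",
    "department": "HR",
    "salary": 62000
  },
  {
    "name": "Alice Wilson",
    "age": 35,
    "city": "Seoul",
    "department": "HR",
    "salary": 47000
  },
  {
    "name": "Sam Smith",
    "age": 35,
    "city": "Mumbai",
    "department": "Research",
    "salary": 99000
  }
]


Original: 4 records with fields: name, age, city, department, salary
Keep: ['name', 'age']
Drop: ['city', 'department', 'salary']
Result: 4 records, 2 fields each

[
  {
    "name": "Olivia Wilson",
    "age": 51
  },
  {
    "name": "Heidi Jackson",
    "age": 58
  },
  {
    "name": "Alice Wilson",
    "age": 35
  },
  {
    "name": "Sam Smith",
    "age": 35
  }
]


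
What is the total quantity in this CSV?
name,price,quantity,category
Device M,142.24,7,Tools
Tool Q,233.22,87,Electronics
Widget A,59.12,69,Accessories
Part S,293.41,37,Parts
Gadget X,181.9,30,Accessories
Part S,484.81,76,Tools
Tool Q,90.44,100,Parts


Computing total quantity:
Values: [7, 87, 69, 37, 30, 76, 100]
Sum = 406

406


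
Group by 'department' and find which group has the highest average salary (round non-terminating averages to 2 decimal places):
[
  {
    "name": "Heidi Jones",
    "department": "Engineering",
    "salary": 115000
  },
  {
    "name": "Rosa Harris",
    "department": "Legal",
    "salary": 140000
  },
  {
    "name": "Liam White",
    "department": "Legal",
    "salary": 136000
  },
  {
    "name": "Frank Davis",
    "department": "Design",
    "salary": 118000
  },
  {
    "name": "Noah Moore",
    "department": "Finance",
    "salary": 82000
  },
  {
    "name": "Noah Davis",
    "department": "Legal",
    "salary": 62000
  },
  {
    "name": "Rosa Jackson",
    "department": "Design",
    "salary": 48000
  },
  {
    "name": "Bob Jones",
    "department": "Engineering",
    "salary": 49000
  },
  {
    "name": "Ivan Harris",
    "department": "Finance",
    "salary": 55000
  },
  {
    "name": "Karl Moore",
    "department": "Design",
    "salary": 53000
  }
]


Group by: department

Groups:
  Design: 3 people, avg salary = 219000/3 = $73000
  Engineering: 2 people, avg salary = 164000/2 = $82000
  Finance: 2 people, avg salary = 137000/2 = $68500
  Legal: 3 people, avg salary = 338000/3 ≈ $112666.67

Highest average salary: Legal (≈$112666.67)

Legal (≈$112666.67)


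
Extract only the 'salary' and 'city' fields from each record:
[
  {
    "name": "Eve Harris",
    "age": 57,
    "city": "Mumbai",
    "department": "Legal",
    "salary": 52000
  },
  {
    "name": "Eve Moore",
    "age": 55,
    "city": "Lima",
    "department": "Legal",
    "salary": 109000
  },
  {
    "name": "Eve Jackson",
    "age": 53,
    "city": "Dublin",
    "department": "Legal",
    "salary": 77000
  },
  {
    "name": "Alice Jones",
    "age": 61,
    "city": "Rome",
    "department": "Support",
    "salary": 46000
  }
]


Original: 4 records with fields: name, age, city, department, salary
Keep: ['salary', 'city']
Drop: ['name', 'age', 'department']
Result: 4 records, 2 fields each

[
  {
    "salary": 52000,
    "city": "Mumbai"
  },
  {
    "salary": 109000,
    "city": "Lima"
  },
  {
    "salary": 77000,
    "city": "Dublin"
  },
  {
    "salary": 46000,
    "city": "Rome"
  }
]


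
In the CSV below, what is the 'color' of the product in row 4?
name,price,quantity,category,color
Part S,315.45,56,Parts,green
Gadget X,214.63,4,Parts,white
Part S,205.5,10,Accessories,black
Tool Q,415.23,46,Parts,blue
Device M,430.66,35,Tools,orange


Query: Row 4 ('Tool Q'), column 'color'
Value: blue

blue


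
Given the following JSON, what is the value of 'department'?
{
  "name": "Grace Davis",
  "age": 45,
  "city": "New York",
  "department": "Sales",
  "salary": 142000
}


Looking up field 'department'
Value: Sales

Sales


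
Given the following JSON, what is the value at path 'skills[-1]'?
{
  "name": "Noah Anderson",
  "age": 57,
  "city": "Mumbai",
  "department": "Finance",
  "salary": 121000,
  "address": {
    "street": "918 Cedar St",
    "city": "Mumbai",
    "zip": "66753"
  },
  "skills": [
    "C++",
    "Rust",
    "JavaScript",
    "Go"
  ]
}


Query: skills[-1]
Path: skills -> last element
Value: Go

Go


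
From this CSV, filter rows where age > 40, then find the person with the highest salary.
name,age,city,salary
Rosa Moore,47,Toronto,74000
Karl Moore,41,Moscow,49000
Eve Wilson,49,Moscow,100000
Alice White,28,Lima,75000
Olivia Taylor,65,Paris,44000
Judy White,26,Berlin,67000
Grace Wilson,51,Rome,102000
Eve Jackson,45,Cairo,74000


Filter: age > 40
Sort by: salary (descending)

Filtered records (6):
  Grace Wilson, age 51, salary $102000
  Eve Wilson, age 49, salary $100000
  Rosa Moore, age 47, salary $74000
  Eve Jackson, age 45, salary $74000
  Karl Moore, age 41, salary $49000
  Olivia Taylor, age 65, salary $44000

Highest salary: Grace Wilson ($102000)

Grace Wilson


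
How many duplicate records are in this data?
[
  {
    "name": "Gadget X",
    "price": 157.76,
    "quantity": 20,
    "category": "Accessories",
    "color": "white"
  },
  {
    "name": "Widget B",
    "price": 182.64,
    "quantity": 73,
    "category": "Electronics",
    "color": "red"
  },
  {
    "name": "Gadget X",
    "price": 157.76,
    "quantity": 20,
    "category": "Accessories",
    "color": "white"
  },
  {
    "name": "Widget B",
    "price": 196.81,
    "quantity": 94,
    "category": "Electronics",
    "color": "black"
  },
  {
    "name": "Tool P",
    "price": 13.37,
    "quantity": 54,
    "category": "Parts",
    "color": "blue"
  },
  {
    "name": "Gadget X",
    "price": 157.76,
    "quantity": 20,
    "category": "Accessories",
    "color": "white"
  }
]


Checking 6 records for duplicates:

  Row 1: Gadget X ($157.76, qty 20)
  Row 2: Widget B ($182.64, qty 73)
  Row 3: Gadget X ($157.76, qty 20) <-- DUPLICATE
  Row 4: Widget B ($196.81, qty 94)
  Row 5: Tool P ($13.37, qty 54)
  Row 6: Gadget X ($157.76, qty 20) <-- DUPLICATE

Duplicates found: 2
Unique records: 4

2 duplicates, 4 unique
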